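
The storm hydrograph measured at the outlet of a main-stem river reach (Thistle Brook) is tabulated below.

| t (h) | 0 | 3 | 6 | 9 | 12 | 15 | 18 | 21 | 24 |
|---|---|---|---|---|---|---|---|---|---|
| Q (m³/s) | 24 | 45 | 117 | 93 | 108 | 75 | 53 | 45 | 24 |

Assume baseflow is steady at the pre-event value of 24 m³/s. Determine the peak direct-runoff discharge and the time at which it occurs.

Q_p = 93.0 m³/s at t = 6 h

Subtracting baseflow gives direct-runoff ordinates: 0.0, 21.0, 93.0, 69.0, 84.0, 51.0, 29.0, 21.0, 0.0 m³/s.
The maximum is 93.0 m³/s, occurring at the reading for t = 6 h.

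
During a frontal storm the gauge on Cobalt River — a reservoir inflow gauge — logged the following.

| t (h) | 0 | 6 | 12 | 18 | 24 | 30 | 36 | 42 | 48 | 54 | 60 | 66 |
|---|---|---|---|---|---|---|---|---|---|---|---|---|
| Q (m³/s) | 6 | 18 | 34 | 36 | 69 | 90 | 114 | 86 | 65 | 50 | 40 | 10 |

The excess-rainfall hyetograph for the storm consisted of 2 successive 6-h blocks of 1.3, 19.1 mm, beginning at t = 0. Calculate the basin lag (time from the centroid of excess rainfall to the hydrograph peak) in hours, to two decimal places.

Centroid of excess rainfall: t_c = Σ P_i·t̄_i / ΣP_i = 8.6176 h (block centres at 3, 9 h).
Hydrograph peak occurs at t = 36 h, so basin lag t_L = 36 − 8.6176 = 27.38 h.

t_L ≈ 27.38 h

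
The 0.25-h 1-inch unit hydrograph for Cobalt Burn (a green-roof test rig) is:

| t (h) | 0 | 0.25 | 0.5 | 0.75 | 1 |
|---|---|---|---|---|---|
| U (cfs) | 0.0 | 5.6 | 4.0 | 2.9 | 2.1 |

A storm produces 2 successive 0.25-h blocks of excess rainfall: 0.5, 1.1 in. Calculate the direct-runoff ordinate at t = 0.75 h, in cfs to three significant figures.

Q ≈ 5.85 cfs

By discrete convolution, Q_j = Σ (P_i / 1 in) · U_{j−i}.
At t = 0.75 h (j=3): Q = (0.5/1)·2.9 + (1.1/1)·4.0 = 5.85 cfs.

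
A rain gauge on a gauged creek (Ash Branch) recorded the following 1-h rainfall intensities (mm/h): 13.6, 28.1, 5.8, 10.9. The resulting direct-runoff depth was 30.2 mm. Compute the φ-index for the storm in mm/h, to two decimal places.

Only the 3 blocks with intensity above φ contribute runoff: 13.6, 28.1, 10.9 mm/h.
Σ(I−φ)·Δt = d  ⇒  (13.6+28.1+10.9 − 3φ)·1 = 30.2
φ = (52.60 − 30.2/1) / 3 = 7.47 mm/h.

φ ≈ 7.47 mm/h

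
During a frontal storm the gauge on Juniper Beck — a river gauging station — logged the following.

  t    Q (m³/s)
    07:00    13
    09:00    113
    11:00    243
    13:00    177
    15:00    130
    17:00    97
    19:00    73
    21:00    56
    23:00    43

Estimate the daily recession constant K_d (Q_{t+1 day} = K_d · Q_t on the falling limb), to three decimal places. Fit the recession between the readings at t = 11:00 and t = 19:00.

Between t = 11:00 and t = 19:00 the flow falls from 243 to 73 m³/s over 4×2 h = 8 h.
Per-interval ratio K = (73/243)^(1/4) = 0.7403; K_d = K^(24/2) = 0.027.

K_d ≈ 0.027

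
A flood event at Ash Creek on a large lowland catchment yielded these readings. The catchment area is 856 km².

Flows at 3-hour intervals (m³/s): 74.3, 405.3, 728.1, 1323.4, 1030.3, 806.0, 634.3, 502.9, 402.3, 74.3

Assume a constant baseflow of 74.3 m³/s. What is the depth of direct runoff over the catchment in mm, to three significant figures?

Direct runoff: 0.0, 331.0, 653.8, 1249.1, 956.0, 731.7, 560.0, 428.6, 328.0, 0.0 m³/s; ΣQ_DR = 5238 m³/s.
V = ΣQ_DR · Δt = 5238 × 10800 s = 5.657 × 10^7 m³.
Over A = 856 km², depth = V / A = 66.1 mm.

d ≈ 66.1 mm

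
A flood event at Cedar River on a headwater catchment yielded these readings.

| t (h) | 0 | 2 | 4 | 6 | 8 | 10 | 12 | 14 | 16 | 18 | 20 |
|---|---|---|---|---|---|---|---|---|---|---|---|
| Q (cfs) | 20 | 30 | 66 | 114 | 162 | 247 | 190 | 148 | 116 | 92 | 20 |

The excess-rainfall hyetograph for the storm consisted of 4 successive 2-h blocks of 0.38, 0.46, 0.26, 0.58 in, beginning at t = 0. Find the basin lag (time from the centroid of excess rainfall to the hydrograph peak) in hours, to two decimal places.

Centroid of excess rainfall: t_c = Σ P_i·t̄_i / ΣP_i = 4.2381 h (block centres at 1, 3, 5, 7 h).
Hydrograph peak occurs at t = 10 h, so basin lag t_L = 10 − 4.2381 = 5.76 h.

t_L ≈ 5.76 h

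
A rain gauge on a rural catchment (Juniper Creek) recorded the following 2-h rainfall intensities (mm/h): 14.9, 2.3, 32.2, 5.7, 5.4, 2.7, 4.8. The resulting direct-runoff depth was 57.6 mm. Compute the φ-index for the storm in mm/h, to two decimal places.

Only the 2 blocks with intensity above φ contribute runoff: 14.9, 32.2 mm/h.
Σ(I−φ)·Δt = d  ⇒  (14.9+32.2 − 2φ)·2 = 57.6
φ = (47.10 − 57.6/2) / 2 = 9.15 mm/h.

φ ≈ 9.15 mm/h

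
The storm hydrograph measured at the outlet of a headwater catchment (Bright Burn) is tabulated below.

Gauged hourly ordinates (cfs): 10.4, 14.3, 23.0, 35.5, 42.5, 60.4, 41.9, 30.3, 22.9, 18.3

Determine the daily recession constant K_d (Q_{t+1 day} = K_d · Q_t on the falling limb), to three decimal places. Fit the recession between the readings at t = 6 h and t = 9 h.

Between t = 6 h and t = 9 h the flow falls from 41.9 to 18.3 cfs over 3×1 h = 3 h.
Per-interval ratio K = (18.3/41.9)^(1/3) = 0.7587; K_d = K^(24/1) = 0.001.

K_d ≈ 0.001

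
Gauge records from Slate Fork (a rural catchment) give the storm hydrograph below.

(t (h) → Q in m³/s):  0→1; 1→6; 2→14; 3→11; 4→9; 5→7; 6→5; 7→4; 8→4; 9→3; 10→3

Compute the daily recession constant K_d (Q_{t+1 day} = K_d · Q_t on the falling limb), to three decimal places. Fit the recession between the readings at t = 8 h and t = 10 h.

Between t = 8 h and t = 10 h the flow falls from 4 to 3 m³/s over 2×1 h = 2 h.
Per-interval ratio K = (3/4)^(1/2) = 0.8660; K_d = K^(24/1) = 0.032.

K_d ≈ 0.032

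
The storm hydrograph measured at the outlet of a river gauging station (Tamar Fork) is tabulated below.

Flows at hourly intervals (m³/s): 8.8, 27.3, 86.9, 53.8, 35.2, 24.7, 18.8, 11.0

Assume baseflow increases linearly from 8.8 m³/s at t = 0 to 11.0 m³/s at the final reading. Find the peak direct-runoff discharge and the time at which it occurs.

Q_p = 77.47 m³/s at t = 2 h

Subtracting baseflow gives direct-runoff ordinates: 0.00, 18.19, 77.47, 44.06, 25.14, 14.33, 8.11, 0.00 m³/s.
The maximum is 77.47 m³/s, occurring at the reading for t = 2 h.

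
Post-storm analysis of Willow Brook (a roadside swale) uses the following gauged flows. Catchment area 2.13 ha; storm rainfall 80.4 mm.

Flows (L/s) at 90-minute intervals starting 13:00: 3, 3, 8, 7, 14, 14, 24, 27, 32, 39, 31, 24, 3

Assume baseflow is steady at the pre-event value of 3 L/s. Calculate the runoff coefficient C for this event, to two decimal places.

C ≈ 0.60

ΣQ_DR = 190.0 L/s; V = ΣQ_DR·Δt = 1.026 × 10^6 L.
Runoff depth d = V / A = 48.17 mm.
C = d / P = 48.17 / 80.4 = 0.60.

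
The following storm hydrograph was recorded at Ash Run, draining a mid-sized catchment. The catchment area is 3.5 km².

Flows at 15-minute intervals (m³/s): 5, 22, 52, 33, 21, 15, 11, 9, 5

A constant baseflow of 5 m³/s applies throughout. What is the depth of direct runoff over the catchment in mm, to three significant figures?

d ≈ 32.9 mm

Direct runoff: 0.0, 17.0, 47.0, 28.0, 16.0, 10.0, 6.0, 4.0, 0.0 m³/s; ΣQ_DR = 128.0 m³/s.
V = ΣQ_DR · Δt = 128.0 × 900 s = 1.152 × 10^5 m³.
Over A = 3.5 km², depth = V / A = 32.9 mm.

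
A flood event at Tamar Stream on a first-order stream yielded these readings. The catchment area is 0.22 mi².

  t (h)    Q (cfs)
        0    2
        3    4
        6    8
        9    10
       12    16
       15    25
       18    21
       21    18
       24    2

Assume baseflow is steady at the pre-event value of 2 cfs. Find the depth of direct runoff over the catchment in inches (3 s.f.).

d ≈ 1.86 in

Direct runoff: 0.0, 2.0, 6.0, 8.0, 14.0, 23.0, 19.0, 16.0, 0.0 cfs; ΣQ_DR = 88.00 cfs.
V = ΣQ_DR · Δt = 88.00 × 10800 s = 9.504 × 10^5 ft³.
Over A = 0.22 mi², depth = V / A = 1.86 in.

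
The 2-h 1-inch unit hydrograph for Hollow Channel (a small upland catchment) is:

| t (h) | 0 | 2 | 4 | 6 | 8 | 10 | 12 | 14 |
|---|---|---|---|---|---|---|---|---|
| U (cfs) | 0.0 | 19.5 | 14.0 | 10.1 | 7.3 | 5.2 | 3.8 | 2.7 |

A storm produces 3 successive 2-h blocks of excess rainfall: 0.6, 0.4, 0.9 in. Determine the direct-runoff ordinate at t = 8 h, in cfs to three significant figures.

Q ≈ 21.0 cfs

By discrete convolution, Q_j = Σ (P_i / 1 in) · U_{j−i}.
At t = 8 h (j=4): Q = (0.6/1)·7.3 + (0.4/1)·10.1 + (0.9/1)·14.0 = 21.0 cfs.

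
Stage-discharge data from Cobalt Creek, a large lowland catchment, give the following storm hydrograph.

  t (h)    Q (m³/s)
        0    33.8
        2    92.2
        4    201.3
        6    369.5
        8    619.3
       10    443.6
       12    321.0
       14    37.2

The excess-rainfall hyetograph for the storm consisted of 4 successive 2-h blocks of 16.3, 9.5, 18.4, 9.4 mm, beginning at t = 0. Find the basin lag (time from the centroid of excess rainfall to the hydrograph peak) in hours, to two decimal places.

t_L ≈ 4.22 h

Centroid of excess rainfall: t_c = Σ P_i·t̄_i / ΣP_i = 3.7799 h (block centres at 1, 3, 5, 7 h).
Hydrograph peak occurs at t = 8 h, so basin lag t_L = 8 − 3.7799 = 4.22 h.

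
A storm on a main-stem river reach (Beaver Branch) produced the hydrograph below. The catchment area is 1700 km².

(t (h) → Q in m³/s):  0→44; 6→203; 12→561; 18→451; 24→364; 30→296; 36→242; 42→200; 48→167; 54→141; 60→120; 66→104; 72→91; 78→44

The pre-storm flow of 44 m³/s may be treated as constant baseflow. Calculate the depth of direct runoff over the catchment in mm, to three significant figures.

Direct runoff: 0.0, 159.0, 517.0, 407.0, 320.0, 252.0, 198.0, 156.0, 123.0, 97.0, 76.0, 60.0, 47.0, 0.0 m³/s; ΣQ_DR = 2412 m³/s.
V = ΣQ_DR · Δt = 2412 × 21600 s = 5.210 × 10^7 m³.
Over A = 1700 km², depth = V / A = 30.6 mm.

d ≈ 30.6 mm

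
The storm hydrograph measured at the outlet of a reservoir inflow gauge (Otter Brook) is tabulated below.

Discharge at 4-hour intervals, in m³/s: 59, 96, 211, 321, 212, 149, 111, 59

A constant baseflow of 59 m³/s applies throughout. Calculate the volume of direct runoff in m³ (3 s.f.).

Direct-runoff ordinates (Q − Q_b): 0.0, 37.0, 152.0, 262.0, 153.0, 90.0, 52.0, 0.0 m³/s.
ΣQ_DR = 746.0 m³/s.
With Δt = 4 h = 14400 s, V = ΣQ_DR · Δt = 746.0 × 14400 = 1.07 × 10^7 m³.

V ≈ 1.07 × 10^7 m³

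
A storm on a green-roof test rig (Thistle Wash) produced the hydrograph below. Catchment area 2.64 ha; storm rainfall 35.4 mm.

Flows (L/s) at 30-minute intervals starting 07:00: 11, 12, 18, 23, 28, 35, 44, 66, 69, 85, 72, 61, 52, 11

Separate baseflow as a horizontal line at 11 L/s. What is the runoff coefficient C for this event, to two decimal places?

ΣQ_DR = 433.0 L/s; V = ΣQ_DR·Δt = 7.794 × 10^5 L.
Runoff depth d = V / A = 29.52 mm.
C = d / P = 29.52 / 35.4 = 0.83.

C ≈ 0.83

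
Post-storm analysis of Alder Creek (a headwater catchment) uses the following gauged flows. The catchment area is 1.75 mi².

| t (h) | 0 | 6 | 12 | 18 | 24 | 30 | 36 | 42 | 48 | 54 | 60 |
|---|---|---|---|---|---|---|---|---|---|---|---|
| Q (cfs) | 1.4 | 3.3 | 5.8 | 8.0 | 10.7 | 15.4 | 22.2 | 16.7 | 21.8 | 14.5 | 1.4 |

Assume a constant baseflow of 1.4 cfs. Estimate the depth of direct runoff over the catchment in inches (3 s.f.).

Direct runoff: 0.0, 1.9, 4.4, 6.6, 9.3, 14.0, 20.8, 15.3, 20.4, 13.1, 0.0 cfs; ΣQ_DR = 105.8 cfs.
V = ΣQ_DR · Δt = 105.8 × 21600 s = 2.285 × 10^6 ft³.
Over A = 1.75 mi², depth = V / A = 0.562 in.

d ≈ 0.562 in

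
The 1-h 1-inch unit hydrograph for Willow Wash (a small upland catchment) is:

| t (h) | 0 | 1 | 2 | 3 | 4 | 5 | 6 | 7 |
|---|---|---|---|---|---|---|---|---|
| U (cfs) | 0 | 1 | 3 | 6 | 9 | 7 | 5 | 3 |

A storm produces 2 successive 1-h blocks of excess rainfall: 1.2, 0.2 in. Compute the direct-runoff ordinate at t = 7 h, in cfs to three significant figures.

By discrete convolution, Q_j = Σ (P_i / 1 in) · U_{j−i}.
At t = 7 h (j=7): Q = (1.2/1)·3 + (0.2/1)·5 = 4.60 cfs.

Q ≈ 4.60 cfs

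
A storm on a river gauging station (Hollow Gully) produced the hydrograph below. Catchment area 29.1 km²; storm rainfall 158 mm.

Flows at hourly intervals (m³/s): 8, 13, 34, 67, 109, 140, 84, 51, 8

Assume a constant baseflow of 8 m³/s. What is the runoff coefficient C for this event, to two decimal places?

ΣQ_DR = 442.0 m³/s; V = ΣQ_DR·Δt = 1.591 × 10^6 m³.
Runoff depth d = V / A = 54.68 mm.
C = d / P = 54.68 / 158 = 0.35.

C ≈ 0.35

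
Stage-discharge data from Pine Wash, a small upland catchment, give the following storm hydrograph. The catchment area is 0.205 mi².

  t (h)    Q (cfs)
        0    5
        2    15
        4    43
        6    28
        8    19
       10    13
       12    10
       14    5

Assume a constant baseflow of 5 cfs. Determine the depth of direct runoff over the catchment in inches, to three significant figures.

d ≈ 1.48 in

Direct runoff: 0.0, 10.0, 38.0, 23.0, 14.0, 8.0, 5.0, 0.0 cfs; ΣQ_DR = 98.00 cfs.
V = ΣQ_DR · Δt = 98.00 × 7200 s = 7.056 × 10^5 ft³.
Over A = 0.205 mi², depth = V / A = 1.48 in.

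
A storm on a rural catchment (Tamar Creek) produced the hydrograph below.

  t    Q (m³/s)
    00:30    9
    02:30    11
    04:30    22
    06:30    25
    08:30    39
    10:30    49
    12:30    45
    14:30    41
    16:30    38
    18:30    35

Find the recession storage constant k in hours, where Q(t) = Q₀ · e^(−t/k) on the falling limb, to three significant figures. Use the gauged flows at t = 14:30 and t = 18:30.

On the falling limb, Q drops from 41 to 35 m³/s between t = 14:30 and t = 18:30 (Δt = 4 h).
k = −Δt / ln(Q₂/Q₁) = −4 / ln(35/41) = 25.3 h.

k ≈ 25.3 h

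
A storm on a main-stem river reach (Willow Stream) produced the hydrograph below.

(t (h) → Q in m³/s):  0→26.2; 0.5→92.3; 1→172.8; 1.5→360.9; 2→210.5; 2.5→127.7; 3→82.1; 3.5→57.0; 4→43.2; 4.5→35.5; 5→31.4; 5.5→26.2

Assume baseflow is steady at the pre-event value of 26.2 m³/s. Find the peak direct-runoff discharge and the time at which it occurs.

Subtracting baseflow gives direct-runoff ordinates: 0.0, 66.1, 146.6, 334.7, 184.3, 101.5, 55.9, 30.8, 17.0, 9.3, 5.2, 0.0 m³/s.
The maximum is 334.7 m³/s, occurring at the reading for t = 1.5 h.

Q_p = 334.7 m³/s at t = 1.5 h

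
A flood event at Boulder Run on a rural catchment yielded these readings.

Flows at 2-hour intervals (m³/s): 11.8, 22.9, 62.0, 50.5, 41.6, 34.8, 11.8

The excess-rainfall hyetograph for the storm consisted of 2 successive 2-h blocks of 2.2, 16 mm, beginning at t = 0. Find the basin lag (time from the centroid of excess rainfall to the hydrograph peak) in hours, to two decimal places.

t_L ≈ 1.24 h

Centroid of excess rainfall: t_c = Σ P_i·t̄_i / ΣP_i = 2.7582 h (block centres at 1, 3 h).
Hydrograph peak occurs at t = 4 h, so basin lag t_L = 4 − 2.7582 = 1.24 h.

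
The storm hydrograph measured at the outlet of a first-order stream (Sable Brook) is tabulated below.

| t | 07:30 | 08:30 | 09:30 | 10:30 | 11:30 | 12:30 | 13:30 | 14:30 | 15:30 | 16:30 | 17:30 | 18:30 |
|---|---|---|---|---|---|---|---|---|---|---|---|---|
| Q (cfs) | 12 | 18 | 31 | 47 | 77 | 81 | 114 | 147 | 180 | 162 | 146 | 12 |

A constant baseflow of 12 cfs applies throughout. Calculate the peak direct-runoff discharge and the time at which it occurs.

Q_p = 168.0 cfs at t = 15:30

Subtracting baseflow gives direct-runoff ordinates: 0.0, 6.0, 19.0, 35.0, 65.0, 69.0, 102.0, 135.0, 168.0, 150.0, 134.0, 0.0 cfs.
The maximum is 168.0 cfs, occurring at the reading for t = 15:30.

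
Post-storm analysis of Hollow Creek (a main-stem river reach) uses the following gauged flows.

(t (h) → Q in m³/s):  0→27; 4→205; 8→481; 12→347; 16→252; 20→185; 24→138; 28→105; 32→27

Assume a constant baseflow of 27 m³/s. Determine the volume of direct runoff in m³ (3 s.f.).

Direct-runoff ordinates (Q − Q_b): 0.0, 178.0, 454.0, 320.0, 225.0, 158.0, 111.0, 78.0, 0.0 m³/s.
ΣQ_DR = 1524 m³/s.
With Δt = 4 h = 14400 s, V = ΣQ_DR · Δt = 1524 × 14400 = 2.19 × 10^7 m³.

V ≈ 2.19 × 10^7 m³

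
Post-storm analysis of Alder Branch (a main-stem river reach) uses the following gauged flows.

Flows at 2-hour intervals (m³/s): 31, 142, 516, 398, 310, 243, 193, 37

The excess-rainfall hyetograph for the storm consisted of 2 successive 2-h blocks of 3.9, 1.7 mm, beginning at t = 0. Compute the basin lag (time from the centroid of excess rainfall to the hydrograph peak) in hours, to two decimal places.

Centroid of excess rainfall: t_c = Σ P_i·t̄_i / ΣP_i = 1.6071 h (block centres at 1, 3 h).
Hydrograph peak occurs at t = 4 h, so basin lag t_L = 4 − 1.6071 = 2.39 h.

t_L ≈ 2.39 h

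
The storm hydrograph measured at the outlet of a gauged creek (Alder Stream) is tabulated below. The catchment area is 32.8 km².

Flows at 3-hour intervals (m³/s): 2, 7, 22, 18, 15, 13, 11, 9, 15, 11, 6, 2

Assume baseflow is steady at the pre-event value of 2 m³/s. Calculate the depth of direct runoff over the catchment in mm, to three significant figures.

d ≈ 35.2 mm

Direct runoff: 0.0, 5.0, 20.0, 16.0, 13.0, 11.0, 9.0, 7.0, 13.0, 9.0, 4.0, 0.0 m³/s; ΣQ_DR = 107.0 m³/s.
V = ΣQ_DR · Δt = 107.0 × 10800 s = 1.156 × 10^6 m³.
Over A = 32.8 km², depth = V / A = 35.2 mm.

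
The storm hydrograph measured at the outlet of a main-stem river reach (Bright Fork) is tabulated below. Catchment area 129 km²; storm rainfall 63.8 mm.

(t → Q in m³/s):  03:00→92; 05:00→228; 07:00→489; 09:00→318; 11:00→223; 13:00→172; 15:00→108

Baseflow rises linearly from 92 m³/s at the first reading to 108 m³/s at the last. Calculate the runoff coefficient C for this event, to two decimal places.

ΣQ_DR = 930.0 m³/s; V = ΣQ_DR·Δt = 6.696 × 10^6 m³.
Runoff depth d = V / A = 51.91 mm.
C = d / P = 51.91 / 63.8 = 0.81.

C ≈ 0.81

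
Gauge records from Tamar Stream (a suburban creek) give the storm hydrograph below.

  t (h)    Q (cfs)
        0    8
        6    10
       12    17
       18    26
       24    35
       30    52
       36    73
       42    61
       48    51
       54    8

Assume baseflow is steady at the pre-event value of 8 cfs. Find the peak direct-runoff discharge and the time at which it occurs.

Subtracting baseflow gives direct-runoff ordinates: 0.0, 2.0, 9.0, 18.0, 27.0, 44.0, 65.0, 53.0, 43.0, 0.0 cfs.
The maximum is 65.0 cfs, occurring at the reading for t = 36 h.

Q_p = 65.0 cfs at t = 36 h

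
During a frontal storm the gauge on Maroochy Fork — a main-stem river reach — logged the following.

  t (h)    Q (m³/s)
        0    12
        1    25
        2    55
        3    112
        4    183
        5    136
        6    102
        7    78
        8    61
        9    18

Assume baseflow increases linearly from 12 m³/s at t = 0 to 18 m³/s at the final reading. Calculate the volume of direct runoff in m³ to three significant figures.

V ≈ 2.28 × 10^6 m³

Direct-runoff ordinates (Q − Q_b): 0.00, 12.33, 41.67, 98.00, 168.33, 120.67, 86.00, 61.33, 43.67, 0.00 m³/s.
ΣQ_DR = 632.0 m³/s.
With Δt = 1 h = 3600 s, V = ΣQ_DR · Δt = 632.0 × 3600 = 2.28 × 10^6 m³.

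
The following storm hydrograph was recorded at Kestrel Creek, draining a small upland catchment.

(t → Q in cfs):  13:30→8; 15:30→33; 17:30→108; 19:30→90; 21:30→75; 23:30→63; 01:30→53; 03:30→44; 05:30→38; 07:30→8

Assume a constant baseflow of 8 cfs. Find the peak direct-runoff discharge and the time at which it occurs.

Subtracting baseflow gives direct-runoff ordinates: 0.0, 25.0, 100.0, 82.0, 67.0, 55.0, 45.0, 36.0, 30.0, 0.0 cfs.
The maximum is 100.0 cfs, occurring at the reading for t = 17:30.

Q_p = 100.0 cfs at t = 17:30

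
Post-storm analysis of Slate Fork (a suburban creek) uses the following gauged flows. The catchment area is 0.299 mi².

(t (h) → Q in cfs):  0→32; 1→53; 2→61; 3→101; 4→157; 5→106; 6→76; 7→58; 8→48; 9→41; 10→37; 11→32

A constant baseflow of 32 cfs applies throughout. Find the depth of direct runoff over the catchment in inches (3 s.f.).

Direct runoff: 0.0, 21.0, 29.0, 69.0, 125.0, 74.0, 44.0, 26.0, 16.0, 9.0, 5.0, 0.0 cfs; ΣQ_DR = 418.0 cfs.
V = ΣQ_DR · Δt = 418.0 × 3600 s = 1.505 × 10^6 ft³.
Over A = 0.299 mi², depth = V / A = 2.17 in.

d ≈ 2.17 in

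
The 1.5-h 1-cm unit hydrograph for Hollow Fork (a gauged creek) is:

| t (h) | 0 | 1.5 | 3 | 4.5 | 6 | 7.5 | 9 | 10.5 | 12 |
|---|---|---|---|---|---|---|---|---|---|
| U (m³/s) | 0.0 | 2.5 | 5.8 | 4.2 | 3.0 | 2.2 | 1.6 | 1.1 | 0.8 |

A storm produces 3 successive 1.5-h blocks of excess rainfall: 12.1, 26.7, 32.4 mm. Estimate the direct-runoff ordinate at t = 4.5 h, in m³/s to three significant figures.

By discrete convolution, Q_j = Σ (P_i / 10 mm) · U_{j−i}.
At t = 4.5 h (j=3): Q = (12.1/10)·4.2 + (26.7/10)·5.8 + (32.4/10)·2.5 = 28.7 m³/s.

Q ≈ 28.7 m³/s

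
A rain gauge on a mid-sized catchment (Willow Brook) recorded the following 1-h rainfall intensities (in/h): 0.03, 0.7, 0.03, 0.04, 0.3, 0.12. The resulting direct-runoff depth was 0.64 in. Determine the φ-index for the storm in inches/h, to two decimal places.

φ ≈ 0.18 in/h

Only the 2 blocks with intensity above φ contribute runoff: 0.7, 0.3 in/h.
Σ(I−φ)·Δt = d  ⇒  (0.7+0.3 − 2φ)·1 = 0.64
φ = (1.000 − 0.64/1) / 2 = 0.18 in/h.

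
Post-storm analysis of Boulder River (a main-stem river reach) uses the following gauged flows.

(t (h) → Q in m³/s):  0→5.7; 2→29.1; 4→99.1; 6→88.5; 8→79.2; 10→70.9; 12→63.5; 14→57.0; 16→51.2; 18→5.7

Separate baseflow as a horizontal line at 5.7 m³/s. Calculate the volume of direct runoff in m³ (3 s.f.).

V ≈ 3.55 × 10^6 m³

Direct-runoff ordinates (Q − Q_b): 0.0, 23.4, 93.4, 82.8, 73.5, 65.2, 57.8, 51.3, 45.5, 0.0 m³/s.
ΣQ_DR = 492.9 m³/s.
With Δt = 2 h = 7200 s, V = ΣQ_DR · Δt = 492.9 × 7200 = 3.55 × 10^6 m³.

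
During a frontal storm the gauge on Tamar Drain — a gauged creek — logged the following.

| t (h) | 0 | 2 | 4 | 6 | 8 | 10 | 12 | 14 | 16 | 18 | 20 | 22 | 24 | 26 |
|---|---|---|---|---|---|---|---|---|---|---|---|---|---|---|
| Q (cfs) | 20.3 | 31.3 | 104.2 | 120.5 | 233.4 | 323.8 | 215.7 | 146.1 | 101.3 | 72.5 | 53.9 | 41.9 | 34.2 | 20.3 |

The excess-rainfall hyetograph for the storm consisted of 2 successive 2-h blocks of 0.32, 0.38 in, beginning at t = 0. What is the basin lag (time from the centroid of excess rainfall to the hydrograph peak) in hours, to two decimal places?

t_L ≈ 7.91 h

Centroid of excess rainfall: t_c = Σ P_i·t̄_i / ΣP_i = 2.0857 h (block centres at 1, 3 h).
Hydrograph peak occurs at t = 10 h, so basin lag t_L = 10 − 2.0857 = 7.91 h.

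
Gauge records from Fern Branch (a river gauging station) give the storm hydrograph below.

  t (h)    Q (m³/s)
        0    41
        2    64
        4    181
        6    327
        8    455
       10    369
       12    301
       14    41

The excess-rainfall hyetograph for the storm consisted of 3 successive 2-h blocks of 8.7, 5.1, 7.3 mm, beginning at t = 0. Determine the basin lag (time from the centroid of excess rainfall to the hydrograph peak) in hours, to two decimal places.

t_L ≈ 5.13 h

Centroid of excess rainfall: t_c = Σ P_i·t̄_i / ΣP_i = 2.8673 h (block centres at 1, 3, 5 h).
Hydrograph peak occurs at t = 8 h, so basin lag t_L = 8 − 2.8673 = 5.13 h.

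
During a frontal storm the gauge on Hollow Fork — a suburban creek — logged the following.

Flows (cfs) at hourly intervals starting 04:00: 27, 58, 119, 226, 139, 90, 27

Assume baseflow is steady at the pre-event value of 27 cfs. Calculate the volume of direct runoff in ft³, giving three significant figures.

Direct-runoff ordinates (Q − Q_b): 0.0, 31.0, 92.0, 199.0, 112.0, 63.0, 0.0 cfs.
ΣQ_DR = 497.0 cfs.
With Δt = 1 h = 3600 s, V = ΣQ_DR · Δt = 497.0 × 3600 = 1.79 × 10^6 ft³.

V ≈ 1.79 × 10^6 ft³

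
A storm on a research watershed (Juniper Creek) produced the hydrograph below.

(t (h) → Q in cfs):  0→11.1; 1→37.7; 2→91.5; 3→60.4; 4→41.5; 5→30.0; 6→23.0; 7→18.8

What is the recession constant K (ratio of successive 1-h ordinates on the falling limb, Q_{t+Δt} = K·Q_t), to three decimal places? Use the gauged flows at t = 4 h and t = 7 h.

Using the recession-limb readings at t = 4 h and t = 7 h: Q falls from 41.5 to 18.8 cfs over 3 intervals.
K = (Q₂/Q₁)^(1/3) = (18.8/41.5)^(1/3) = 0.768.

K ≈ 0.768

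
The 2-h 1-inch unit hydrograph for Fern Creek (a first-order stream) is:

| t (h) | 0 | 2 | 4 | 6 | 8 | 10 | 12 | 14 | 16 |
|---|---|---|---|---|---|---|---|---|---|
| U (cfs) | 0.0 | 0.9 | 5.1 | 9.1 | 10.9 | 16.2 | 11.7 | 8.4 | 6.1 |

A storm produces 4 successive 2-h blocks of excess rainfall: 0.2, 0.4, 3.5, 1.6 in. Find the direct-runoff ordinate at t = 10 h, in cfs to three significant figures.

Q ≈ 47.6 cfs

By discrete convolution, Q_j = Σ (P_i / 1 in) · U_{j−i}.
At t = 10 h (j=5): Q = (0.2/1)·16.2 + (0.4/1)·10.9 + (3.5/1)·9.1 + (1.6/1)·5.1 = 47.6 cfs.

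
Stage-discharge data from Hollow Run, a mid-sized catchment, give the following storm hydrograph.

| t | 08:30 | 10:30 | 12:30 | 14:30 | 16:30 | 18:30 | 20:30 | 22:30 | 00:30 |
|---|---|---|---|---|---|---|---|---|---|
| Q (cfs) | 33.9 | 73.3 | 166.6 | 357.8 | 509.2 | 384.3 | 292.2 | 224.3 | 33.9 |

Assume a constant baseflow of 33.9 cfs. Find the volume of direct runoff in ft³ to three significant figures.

V ≈ 1.27 × 10^7 ft³

Direct-runoff ordinates (Q − Q_b): 0.0, 39.4, 132.7, 323.9, 475.3, 350.4, 258.3, 190.4, 0.0 cfs.
ΣQ_DR = 1770 cfs.
With Δt = 2 h = 7200 s, V = ΣQ_DR · Δt = 1770 × 7200 = 1.27 × 10^7 ft³.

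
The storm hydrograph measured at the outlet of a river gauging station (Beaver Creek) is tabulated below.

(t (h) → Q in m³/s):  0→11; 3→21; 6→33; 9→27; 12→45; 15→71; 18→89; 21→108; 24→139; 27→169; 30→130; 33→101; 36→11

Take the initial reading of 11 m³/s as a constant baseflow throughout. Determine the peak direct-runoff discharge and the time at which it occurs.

Subtracting baseflow gives direct-runoff ordinates: 0.0, 10.0, 22.0, 16.0, 34.0, 60.0, 78.0, 97.0, 128.0, 158.0, 119.0, 90.0, 0.0 m³/s.
The maximum is 158.0 m³/s, occurring at the reading for t = 27 h.

Q_p = 158.0 m³/s at t = 27 h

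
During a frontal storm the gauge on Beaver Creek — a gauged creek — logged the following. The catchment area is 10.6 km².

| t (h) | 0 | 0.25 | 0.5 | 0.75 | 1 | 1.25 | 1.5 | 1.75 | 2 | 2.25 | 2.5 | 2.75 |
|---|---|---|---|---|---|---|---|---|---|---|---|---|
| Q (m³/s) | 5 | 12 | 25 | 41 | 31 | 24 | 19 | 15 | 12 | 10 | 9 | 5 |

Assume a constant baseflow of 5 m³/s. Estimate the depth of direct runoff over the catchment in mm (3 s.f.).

d ≈ 12.6 mm

Direct runoff: 0.0, 7.0, 20.0, 36.0, 26.0, 19.0, 14.0, 10.0, 7.0, 5.0, 4.0, 0.0 m³/s; ΣQ_DR = 148.0 m³/s.
V = ΣQ_DR · Δt = 148.0 × 900 s = 1.332 × 10^5 m³.
Over A = 10.6 km², depth = V / A = 12.6 mm.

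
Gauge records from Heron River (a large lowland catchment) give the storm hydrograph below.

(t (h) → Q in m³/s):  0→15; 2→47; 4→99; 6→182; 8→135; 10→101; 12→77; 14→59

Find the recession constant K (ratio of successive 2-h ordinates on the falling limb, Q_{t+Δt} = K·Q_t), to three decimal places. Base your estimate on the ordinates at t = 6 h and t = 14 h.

K ≈ 0.755

Using the recession-limb readings at t = 6 h and t = 14 h: Q falls from 182 to 59 m³/s over 4 intervals.
K = (Q₂/Q₁)^(1/4) = (59/182)^(1/4) = 0.755.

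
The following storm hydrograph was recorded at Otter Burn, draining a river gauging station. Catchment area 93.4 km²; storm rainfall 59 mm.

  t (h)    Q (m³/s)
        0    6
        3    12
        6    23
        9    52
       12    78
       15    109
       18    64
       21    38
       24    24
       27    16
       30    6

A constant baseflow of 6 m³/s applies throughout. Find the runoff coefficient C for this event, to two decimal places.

ΣQ_DR = 362.0 m³/s; V = ΣQ_DR·Δt = 3.910 × 10^6 m³.
Runoff depth d = V / A = 41.86 mm.
C = d / P = 41.86 / 59 = 0.71.

C ≈ 0.71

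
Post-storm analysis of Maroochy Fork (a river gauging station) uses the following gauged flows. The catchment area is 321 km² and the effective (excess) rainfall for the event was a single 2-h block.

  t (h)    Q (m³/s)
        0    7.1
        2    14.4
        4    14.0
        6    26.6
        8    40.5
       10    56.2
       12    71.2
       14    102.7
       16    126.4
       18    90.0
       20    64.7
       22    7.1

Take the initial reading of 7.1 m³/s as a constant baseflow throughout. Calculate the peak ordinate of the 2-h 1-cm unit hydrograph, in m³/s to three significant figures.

Direct runoff: 0.0, 7.3, 6.9, 19.5, 33.4, 49.1, 64.1, 95.6, 119.3, 82.9, 57.6, 0.0 m³/s; ΣQ_DR = 535.7 m³/s, peak = 119.3 m³/s.
Runoff depth d = ΣQ_DR·Δt / A = 535.7 × 7200 / (321 km²) = 12.02 mm.
The 1-cm UH is the DRH scaled by (10 mm)/d, so U_p = 119.3 × 10/12.02 = 99.3 m³/s.

U_p ≈ 99.3 m³/s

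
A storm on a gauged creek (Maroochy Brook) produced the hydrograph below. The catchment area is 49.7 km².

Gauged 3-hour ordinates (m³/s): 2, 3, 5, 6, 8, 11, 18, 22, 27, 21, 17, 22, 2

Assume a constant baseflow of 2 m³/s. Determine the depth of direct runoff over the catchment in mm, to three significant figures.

Direct runoff: 0.0, 1.0, 3.0, 4.0, 6.0, 9.0, 16.0, 20.0, 25.0, 19.0, 15.0, 20.0, 0.0 m³/s; ΣQ_DR = 138.0 m³/s.
V = ΣQ_DR · Δt = 138.0 × 10800 s = 1.490 × 10^6 m³.
Over A = 49.7 km², depth = V / A = 30.0 mm.

d ≈ 30.0 mm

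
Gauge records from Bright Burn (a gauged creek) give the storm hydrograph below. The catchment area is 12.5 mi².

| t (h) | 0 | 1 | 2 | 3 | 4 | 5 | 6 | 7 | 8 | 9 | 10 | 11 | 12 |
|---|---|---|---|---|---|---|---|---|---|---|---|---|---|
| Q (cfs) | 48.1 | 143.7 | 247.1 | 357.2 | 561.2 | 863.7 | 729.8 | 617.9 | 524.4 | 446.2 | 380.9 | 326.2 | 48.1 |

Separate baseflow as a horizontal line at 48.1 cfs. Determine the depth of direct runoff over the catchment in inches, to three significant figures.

d ≈ 0.579 in

Direct runoff: 0.0, 95.6, 199.0, 309.1, 513.1, 815.6, 681.7, 569.8, 476.3, 398.1, 332.8, 278.1, 0.0 cfs; ΣQ_DR = 4669 cfs.
V = ΣQ_DR · Δt = 4669 × 3600 s = 1.681 × 10^7 ft³.
Over A = 12.5 mi², depth = V / A = 0.579 in.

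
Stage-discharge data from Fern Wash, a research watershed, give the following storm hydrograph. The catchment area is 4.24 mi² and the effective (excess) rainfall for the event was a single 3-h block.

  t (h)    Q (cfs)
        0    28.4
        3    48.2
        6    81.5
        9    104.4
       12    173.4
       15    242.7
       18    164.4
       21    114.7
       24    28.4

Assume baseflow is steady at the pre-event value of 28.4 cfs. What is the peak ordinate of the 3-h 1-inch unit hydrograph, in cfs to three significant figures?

U_p ≈ 268 cfs

Direct runoff: 0.0, 19.8, 53.1, 76.0, 145.0, 214.3, 136.0, 86.3, 0.0 cfs; ΣQ_DR = 730.5 cfs, peak = 214.3 cfs.
Runoff depth d = ΣQ_DR·Δt / A = 730.5 × 10800 / (4.24 mi²) = 0.8009 in.
The 1-inch UH is the DRH scaled by (1 in)/d, so U_p = 214.3 × 1/0.8009 = 268 cfs.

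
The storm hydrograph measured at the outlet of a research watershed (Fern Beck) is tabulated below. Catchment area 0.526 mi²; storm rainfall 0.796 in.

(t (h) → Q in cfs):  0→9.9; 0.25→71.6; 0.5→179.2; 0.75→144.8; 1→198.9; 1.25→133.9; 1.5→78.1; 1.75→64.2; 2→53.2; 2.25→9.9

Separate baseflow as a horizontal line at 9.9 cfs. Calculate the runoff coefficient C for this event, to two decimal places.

ΣQ_DR = 844.7 cfs; V = ΣQ_DR·Δt = 7.602 × 10^5 ft³.
Runoff depth d = V / A = 0.6221 in.
C = d / P = 0.6221 / 0.796 = 0.78.

C ≈ 0.78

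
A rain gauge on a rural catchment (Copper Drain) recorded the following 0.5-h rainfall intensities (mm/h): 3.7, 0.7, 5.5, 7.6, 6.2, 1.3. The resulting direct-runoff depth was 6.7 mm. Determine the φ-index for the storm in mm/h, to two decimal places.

φ ≈ 2.40 mm/h

Only the 4 blocks with intensity above φ contribute runoff: 3.7, 5.5, 7.6, 6.2 mm/h.
Σ(I−φ)·Δt = d  ⇒  (3.7+5.5+7.6+6.2 − 4φ)·0.5 = 6.7
φ = (23.00 − 6.7/0.5) / 4 = 2.40 mm/h.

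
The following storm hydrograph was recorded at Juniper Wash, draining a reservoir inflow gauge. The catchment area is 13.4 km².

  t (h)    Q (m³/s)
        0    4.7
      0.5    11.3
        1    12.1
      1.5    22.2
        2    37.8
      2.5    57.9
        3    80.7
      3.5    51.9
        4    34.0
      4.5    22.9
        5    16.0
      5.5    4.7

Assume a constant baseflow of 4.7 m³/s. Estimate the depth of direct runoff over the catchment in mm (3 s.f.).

Direct runoff: 0.0, 6.6, 7.4, 17.5, 33.1, 53.2, 76.0, 47.2, 29.3, 18.2, 11.3, 0.0 m³/s; ΣQ_DR = 299.8 m³/s.
V = ΣQ_DR · Δt = 299.8 × 1800 s = 5.396 × 10^5 m³.
Over A = 13.4 km², depth = V / A = 40.3 mm.

d ≈ 40.3 mm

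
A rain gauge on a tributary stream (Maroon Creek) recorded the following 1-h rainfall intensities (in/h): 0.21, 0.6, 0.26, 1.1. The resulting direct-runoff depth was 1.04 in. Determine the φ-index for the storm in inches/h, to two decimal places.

φ ≈ 0.33 in/h

Only the 2 blocks with intensity above φ contribute runoff: 0.6, 1.1 in/h.
Σ(I−φ)·Δt = d  ⇒  (0.6+1.1 − 2φ)·1 = 1.04
φ = (1.700 − 1.04/1) / 2 = 0.33 in/h.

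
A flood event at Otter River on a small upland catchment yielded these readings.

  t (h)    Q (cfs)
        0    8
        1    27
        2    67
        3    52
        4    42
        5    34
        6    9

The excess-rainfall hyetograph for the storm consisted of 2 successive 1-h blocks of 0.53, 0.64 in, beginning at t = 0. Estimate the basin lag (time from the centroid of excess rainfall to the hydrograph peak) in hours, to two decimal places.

Centroid of excess rainfall: t_c = Σ P_i·t̄_i / ΣP_i = 1.0470 h (block centres at 0.5, 1.5 h).
Hydrograph peak occurs at t = 2 h, so basin lag t_L = 2 − 1.0470 = 0.95 h.

t_L ≈ 0.95 h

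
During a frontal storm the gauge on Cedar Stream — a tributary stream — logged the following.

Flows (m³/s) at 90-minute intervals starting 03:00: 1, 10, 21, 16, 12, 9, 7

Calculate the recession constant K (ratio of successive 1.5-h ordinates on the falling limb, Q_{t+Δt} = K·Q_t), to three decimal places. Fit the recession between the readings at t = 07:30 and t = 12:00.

Using the recession-limb readings at t = 07:30 and t = 12:00: Q falls from 16 to 7 m³/s over 3 intervals.
K = (Q₂/Q₁)^(1/3) = (7/16)^(1/3) = 0.759.

K ≈ 0.759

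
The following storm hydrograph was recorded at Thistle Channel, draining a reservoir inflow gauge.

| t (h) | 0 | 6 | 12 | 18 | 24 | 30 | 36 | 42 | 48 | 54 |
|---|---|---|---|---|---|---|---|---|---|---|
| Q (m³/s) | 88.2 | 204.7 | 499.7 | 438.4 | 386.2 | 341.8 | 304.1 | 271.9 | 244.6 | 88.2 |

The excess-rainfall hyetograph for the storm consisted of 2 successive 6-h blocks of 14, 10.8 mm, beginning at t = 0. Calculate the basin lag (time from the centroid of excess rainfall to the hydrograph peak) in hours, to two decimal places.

t_L ≈ 6.39 h

Centroid of excess rainfall: t_c = Σ P_i·t̄_i / ΣP_i = 5.6129 h (block centres at 3, 9 h).
Hydrograph peak occurs at t = 12 h, so basin lag t_L = 12 − 5.6129 = 6.39 h.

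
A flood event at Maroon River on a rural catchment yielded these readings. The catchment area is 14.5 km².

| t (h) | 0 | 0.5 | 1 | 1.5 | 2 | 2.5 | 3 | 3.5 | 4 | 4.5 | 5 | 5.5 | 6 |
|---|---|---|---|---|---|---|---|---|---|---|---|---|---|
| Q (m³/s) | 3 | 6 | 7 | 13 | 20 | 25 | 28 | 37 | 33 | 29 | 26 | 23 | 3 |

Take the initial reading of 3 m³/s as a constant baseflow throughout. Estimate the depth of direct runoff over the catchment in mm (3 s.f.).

Direct runoff: 0.0, 3.0, 4.0, 10.0, 17.0, 22.0, 25.0, 34.0, 30.0, 26.0, 23.0, 20.0, 0.0 m³/s; ΣQ_DR = 214.0 m³/s.
V = ΣQ_DR · Δt = 214.0 × 1800 s = 3.852 × 10^5 m³.
Over A = 14.5 km², depth = V / A = 26.6 mm.

d ≈ 26.6 mm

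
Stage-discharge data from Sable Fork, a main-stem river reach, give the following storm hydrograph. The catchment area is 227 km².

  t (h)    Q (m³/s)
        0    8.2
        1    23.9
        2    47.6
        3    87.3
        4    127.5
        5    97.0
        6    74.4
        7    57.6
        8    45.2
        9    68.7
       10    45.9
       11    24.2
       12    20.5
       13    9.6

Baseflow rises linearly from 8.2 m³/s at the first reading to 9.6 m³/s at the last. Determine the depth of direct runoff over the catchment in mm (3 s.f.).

Direct runoff: 0.00, 15.59, 39.18, 78.78, 118.87, 88.26, 65.55, 48.65, 36.14, 59.53, 36.62, 14.82, 11.01, 0.00 m³/s; ΣQ_DR = 613.0 m³/s.
V = ΣQ_DR · Δt = 613.0 × 3600 s = 2.207 × 10^6 m³.
Over A = 227 km², depth = V / A = 9.72 mm.

d ≈ 9.72 mm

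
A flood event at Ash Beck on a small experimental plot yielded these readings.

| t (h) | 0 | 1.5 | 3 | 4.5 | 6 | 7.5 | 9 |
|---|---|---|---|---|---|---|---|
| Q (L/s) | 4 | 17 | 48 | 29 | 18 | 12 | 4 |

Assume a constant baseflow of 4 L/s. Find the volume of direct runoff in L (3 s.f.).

V ≈ 5.62 × 10^5 L

Direct-runoff ordinates (Q − Q_b): 0.0, 13.0, 44.0, 25.0, 14.0, 8.0, 0.0 L/s.
ΣQ_DR = 104.0 L/s.
With Δt = 1.5 h = 5400 s, V = ΣQ_DR · Δt = 104.0 × 5400 = 5.62 × 10^5 L.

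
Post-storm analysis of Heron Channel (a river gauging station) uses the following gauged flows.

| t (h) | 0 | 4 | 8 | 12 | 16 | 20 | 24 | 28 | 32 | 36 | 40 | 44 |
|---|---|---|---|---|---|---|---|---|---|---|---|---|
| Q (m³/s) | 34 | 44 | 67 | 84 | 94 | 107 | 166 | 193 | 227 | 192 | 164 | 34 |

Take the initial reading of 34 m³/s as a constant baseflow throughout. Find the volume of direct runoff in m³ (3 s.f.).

V ≈ 1.44 × 10^7 m³

Direct-runoff ordinates (Q − Q_b): 0.0, 10.0, 33.0, 50.0, 60.0, 73.0, 132.0, 159.0, 193.0, 158.0, 130.0, 0.0 m³/s.
ΣQ_DR = 998.0 m³/s.
With Δt = 4 h = 14400 s, V = ΣQ_DR · Δt = 998.0 × 14400 = 1.44 × 10^7 m³.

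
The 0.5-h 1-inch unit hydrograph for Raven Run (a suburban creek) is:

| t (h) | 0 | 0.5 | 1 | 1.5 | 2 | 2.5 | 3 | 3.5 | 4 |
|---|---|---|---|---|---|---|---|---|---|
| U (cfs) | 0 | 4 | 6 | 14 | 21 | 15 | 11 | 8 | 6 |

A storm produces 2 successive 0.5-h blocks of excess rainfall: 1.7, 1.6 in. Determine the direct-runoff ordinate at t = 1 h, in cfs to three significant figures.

Q ≈ 16.6 cfs

By discrete convolution, Q_j = Σ (P_i / 1 in) · U_{j−i}.
At t = 1 h (j=2): Q = (1.7/1)·6 + (1.6/1)·4 = 16.6 cfs.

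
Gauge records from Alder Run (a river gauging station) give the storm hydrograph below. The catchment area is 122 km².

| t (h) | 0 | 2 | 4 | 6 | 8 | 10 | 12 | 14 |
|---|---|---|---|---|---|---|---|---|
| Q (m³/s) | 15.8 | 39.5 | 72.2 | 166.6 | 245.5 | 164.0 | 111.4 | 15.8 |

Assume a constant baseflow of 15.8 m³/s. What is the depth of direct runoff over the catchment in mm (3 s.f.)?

Direct runoff: 0.0, 23.7, 56.4, 150.8, 229.7, 148.2, 95.6, 0.0 m³/s; ΣQ_DR = 704.4 m³/s.
V = ΣQ_DR · Δt = 704.4 × 7200 s = 5.072 × 10^6 m³.
Over A = 122 km², depth = V / A = 41.6 mm.

d ≈ 41.6 mm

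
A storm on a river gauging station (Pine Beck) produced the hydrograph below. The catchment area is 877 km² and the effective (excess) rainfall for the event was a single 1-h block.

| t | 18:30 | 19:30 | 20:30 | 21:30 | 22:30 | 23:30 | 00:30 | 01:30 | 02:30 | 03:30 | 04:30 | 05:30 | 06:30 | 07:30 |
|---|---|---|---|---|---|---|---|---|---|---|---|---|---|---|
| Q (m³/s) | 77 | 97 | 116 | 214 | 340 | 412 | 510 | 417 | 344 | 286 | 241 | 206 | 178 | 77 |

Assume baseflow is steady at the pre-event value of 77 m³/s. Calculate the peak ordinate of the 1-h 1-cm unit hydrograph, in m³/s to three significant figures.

U_p ≈ 433 m³/s

Direct runoff: 0.0, 20.0, 39.0, 137.0, 263.0, 335.0, 433.0, 340.0, 267.0, 209.0, 164.0, 129.0, 101.0, 0.0 m³/s; ΣQ_DR = 2437 m³/s, peak = 433.0 m³/s.
Runoff depth d = ΣQ_DR·Δt / A = 2437 × 3600 / (877 km²) = 10.00 mm.
The 1-cm UH is the DRH scaled by (10 mm)/d, so U_p = 433.0 × 10/10.00 = 433 m³/s.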